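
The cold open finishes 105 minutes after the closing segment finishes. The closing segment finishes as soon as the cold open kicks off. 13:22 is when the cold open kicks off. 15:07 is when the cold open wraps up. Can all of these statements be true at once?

Yes

The closing segment ends at 13:22.
The cold open ends at 13:22 + 105 min = 15:07.
That matches the stated 15:07, so the schedule is consistent.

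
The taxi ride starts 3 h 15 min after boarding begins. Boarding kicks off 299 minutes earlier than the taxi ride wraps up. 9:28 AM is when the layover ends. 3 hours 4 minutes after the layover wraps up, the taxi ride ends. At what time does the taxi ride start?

The taxi ride ends at 9:28 AM + 184 min = 12:32 PM.
Boarding starts at 12:32 PM − 299 min = 7:33 AM.
The taxi ride starts at 7:33 AM + 195 min = 10:48 AM.

10:48 AM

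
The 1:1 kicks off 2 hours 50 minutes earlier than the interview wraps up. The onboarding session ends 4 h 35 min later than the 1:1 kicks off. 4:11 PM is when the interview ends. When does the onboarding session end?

5:56 PM

The 1:1 starts at 4:11 PM − 170 min = 1:21 PM.
The onboarding session ends at 1:21 PM + 275 min = 5:56 PM.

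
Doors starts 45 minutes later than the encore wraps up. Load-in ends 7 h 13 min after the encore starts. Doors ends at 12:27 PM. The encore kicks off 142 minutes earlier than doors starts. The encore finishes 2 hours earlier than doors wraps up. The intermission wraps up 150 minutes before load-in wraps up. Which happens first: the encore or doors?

The encore ends at 12:27 PM − 120 min = 10:27 AM.
Doors starts at 10:27 AM + 45 min = 11:12 AM.
The encore starts at 11:12 AM − 142 min = 8:50 AM.
The encore starts at 8:50 AM and doors starts at 11:12 AM, so the encore is first.

the encore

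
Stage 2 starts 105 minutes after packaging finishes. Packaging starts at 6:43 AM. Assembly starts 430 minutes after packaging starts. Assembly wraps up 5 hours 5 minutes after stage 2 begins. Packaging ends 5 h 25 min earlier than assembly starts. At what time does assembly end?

3:18 PM

Assembly starts at 6:43 AM + 430 min = 1:53 PM.
Packaging ends at 1:53 PM − 325 min = 8:28 AM.
Stage 2 starts at 8:28 AM + 105 min = 10:13 AM.
Assembly ends at 10:13 AM + 305 min = 3:18 PM.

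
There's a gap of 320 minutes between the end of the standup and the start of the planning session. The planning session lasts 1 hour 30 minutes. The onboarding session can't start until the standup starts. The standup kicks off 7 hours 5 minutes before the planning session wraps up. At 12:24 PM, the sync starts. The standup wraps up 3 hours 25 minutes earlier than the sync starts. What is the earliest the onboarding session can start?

8:44 AM

The standup ends at 12:24 PM − 205 min = 8:59 AM.
The planning session starts at 8:59 AM + 320 min = 2:19 PM.
The planning session ends at 2:19 PM + 90 min = 3:49 PM.
The standup starts at 3:49 PM − 425 min = 8:44 AM.
The onboarding session is bounded by the standup, so the earliest it can start is 8:44 AM.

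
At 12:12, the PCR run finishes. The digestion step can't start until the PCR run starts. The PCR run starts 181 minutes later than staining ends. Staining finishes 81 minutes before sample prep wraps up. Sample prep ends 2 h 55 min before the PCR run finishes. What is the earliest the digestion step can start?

Sample prep ends at 12:12 − 175 min = 09:17.
Staining ends at 09:17 − 81 min = 07:56.
The PCR run starts at 07:56 + 181 min = 10:57.
The digestion step is bounded by the PCR run, so the earliest it can start is 10:57.

10:57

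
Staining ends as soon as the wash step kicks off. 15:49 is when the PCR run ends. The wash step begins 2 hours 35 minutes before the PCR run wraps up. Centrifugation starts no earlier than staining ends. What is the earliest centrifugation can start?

The wash step starts at 15:49 − 155 min = 13:14.
So staining ends at 13:14.
Centrifugation is bounded by staining, so the earliest it can start is 13:14.

13:14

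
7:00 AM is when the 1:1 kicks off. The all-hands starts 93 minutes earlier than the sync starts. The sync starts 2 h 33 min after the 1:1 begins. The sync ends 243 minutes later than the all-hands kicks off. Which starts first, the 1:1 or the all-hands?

The sync starts at 7:00 AM + 153 min = 9:33 AM.
The all-hands starts at 9:33 AM − 93 min = 8:00 AM.
The 1:1 starts at 7:00 AM and the all-hands starts at 8:00 AM, so the 1:1 is first.

the 1:1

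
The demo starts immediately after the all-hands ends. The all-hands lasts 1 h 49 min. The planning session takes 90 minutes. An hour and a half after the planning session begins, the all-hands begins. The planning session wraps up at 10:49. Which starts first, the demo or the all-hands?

the all-hands

The planning session starts at 10:49 − 90 min = 09:19.
The all-hands starts at 09:19 + 90 min = 10:49.
The all-hands ends at 10:49 + 109 min = 12:38.
So the demo starts at 12:38.
The demo starts at 12:38 and the all-hands starts at 10:49, so the all-hands is first.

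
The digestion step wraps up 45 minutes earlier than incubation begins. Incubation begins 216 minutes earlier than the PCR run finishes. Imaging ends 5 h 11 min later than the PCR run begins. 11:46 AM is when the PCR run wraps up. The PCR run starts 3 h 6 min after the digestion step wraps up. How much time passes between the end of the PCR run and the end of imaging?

3 hours 56 minutes

Incubation starts at 11:46 AM − 216 min = 8:10 AM.
The digestion step ends at 8:10 AM − 45 min = 7:25 AM.
The PCR run starts at 7:25 AM + 186 min = 10:31 AM.
Imaging ends at 10:31 AM + 311 min = 3:42 PM.
From 11:46 AM to 3:42 PM is 3 hours 56 minutes.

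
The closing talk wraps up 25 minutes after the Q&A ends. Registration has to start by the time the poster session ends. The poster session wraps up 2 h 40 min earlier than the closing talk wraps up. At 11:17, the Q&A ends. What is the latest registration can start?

The closing talk ends at 11:17 + 25 min = 11:42.
The poster session ends at 11:42 − 160 min = 09:02.
Registration is bounded by the poster session, so the latest it can start is 09:02.

09:02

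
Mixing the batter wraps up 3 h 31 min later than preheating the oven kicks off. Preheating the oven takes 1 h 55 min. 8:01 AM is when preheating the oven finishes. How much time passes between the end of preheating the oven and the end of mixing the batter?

96 minutes

Preheating the oven starts at 8:01 AM − 115 min = 6:06 AM.
Mixing the batter ends at 6:06 AM + 211 min = 9:37 AM.
From 8:01 AM to 9:37 AM is 96 minutes.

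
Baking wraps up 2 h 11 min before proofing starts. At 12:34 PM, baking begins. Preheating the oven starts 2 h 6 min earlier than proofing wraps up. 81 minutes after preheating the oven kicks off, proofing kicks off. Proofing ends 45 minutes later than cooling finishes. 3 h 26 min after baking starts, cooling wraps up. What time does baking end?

1:49 PM

Cooling ends at 12:34 PM + 206 min = 4:00 PM.
Proofing ends at 4:00 PM + 45 min = 4:45 PM.
Preheating the oven starts at 4:45 PM − 126 min = 2:39 PM.
Proofing starts at 2:39 PM + 81 min = 4:00 PM.
Baking ends at 4:00 PM − 131 min = 1:49 PM.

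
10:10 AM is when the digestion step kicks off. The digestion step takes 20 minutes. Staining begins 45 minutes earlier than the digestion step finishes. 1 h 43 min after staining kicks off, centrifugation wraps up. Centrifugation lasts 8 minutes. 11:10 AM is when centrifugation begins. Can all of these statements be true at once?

No

The digestion step ends at 10:10 AM + 20 min = 10:30 AM.
Staining starts at 10:30 AM − 45 min = 9:45 AM.
Centrifugation ends at 9:45 AM + 103 min = 11:28 AM.
Centrifugation starts at 11:28 AM − 8 min = 11:20 AM.
But centrifugation is also said to start at 11:10 AM — a 10-minute conflict.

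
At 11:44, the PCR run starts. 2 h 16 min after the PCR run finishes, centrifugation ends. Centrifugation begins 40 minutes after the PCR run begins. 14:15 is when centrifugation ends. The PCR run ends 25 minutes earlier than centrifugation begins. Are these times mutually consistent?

Yes

Centrifugation starts at 11:44 + 40 min = 12:24.
The PCR run ends at 12:24 − 25 min = 11:59.
Centrifugation ends at 11:59 + 136 min = 14:15.
That matches the stated 14:15, so the schedule is consistent.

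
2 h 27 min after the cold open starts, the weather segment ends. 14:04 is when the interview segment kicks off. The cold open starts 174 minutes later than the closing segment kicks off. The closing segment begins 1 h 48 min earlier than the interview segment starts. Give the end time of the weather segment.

17:37

The closing segment starts at 14:04 − 108 min = 12:16.
The cold open starts at 12:16 + 174 min = 15:10.
The weather segment ends at 15:10 + 147 min = 17:37.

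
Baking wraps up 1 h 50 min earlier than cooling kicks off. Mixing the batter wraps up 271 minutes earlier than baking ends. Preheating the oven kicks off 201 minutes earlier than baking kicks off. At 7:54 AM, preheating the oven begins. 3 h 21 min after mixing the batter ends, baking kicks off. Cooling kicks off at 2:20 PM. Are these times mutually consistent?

No

Baking ends at 2:20 PM − 110 min = 12:30 PM.
Mixing the batter ends at 12:30 PM − 271 min = 7:59 AM.
Baking starts at 7:59 AM + 201 min = 11:20 AM.
Preheating the oven starts at 11:20 AM − 201 min = 7:59 AM.
But preheating the oven is also said to start at 7:54 AM — a 5-minute conflict.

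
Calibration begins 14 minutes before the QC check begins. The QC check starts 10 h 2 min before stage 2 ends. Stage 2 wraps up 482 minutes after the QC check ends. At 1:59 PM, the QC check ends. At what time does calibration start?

Stage 2 ends at 1:59 PM + 482 min = 10:01 PM.
The QC check starts at 10:01 PM − 602 min = 11:59 AM.
Calibration starts at 11:59 AM − 14 min = 11:45 AM.

11:45 AM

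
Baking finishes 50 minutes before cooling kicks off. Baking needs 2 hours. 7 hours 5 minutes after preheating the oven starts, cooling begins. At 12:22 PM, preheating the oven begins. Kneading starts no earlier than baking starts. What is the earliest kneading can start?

Cooling starts at 12:22 PM + 425 min = 7:27 PM.
Baking ends at 7:27 PM − 50 min = 6:37 PM.
Baking starts at 6:37 PM − 120 min = 4:37 PM.
Kneading is bounded by baking, so the earliest it can start is 4:37 PM.

4:37 PM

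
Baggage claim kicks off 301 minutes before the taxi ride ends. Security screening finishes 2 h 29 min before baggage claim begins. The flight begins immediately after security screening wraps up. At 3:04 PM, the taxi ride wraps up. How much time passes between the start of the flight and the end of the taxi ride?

450 minutes

Baggage claim starts at 3:04 PM − 301 min = 10:03 AM.
Security screening ends at 10:03 AM − 149 min = 7:34 AM.
So the flight starts at 7:34 AM.
From 7:34 AM to 3:04 PM is 450 minutes.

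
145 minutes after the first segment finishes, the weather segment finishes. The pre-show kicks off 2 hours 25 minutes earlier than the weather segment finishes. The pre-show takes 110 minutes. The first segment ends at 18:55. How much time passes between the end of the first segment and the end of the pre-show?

The weather segment ends at 18:55 + 145 min = 21:20.
The pre-show starts at 21:20 − 145 min = 18:55.
The pre-show ends at 18:55 + 110 min = 20:45.
From 18:55 to 20:45 is 1 h 50 min.

1 h 50 min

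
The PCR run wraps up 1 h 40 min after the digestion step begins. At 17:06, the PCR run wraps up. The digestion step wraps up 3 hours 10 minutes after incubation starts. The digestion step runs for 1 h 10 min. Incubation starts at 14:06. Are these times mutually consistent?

No

The digestion step ends at 14:06 + 190 min = 17:16.
The digestion step starts at 17:16 − 70 min = 16:06.
The PCR run ends at 16:06 + 100 min = 17:46.
But the PCR run is also said to end at 17:06 — a 40-minute conflict.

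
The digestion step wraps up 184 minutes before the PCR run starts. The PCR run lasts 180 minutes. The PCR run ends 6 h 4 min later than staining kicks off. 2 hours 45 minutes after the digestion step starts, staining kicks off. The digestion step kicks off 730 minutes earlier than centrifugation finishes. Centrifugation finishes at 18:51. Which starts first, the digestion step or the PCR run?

The digestion step starts at 18:51 − 730 min = 06:41.
Staining starts at 06:41 + 165 min = 09:26.
The PCR run ends at 09:26 + 364 min = 15:30.
The PCR run starts at 15:30 − 180 min = 12:30.
The digestion step starts at 06:41 and the PCR run starts at 12:30, so the digestion step is first.

the digestion step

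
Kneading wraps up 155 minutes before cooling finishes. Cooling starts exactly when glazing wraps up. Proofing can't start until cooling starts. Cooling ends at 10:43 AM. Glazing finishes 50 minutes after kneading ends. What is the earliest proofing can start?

Kneading ends at 10:43 AM − 155 min = 8:08 AM.
Glazing ends at 8:08 AM + 50 min = 8:58 AM.
So cooling starts at 8:58 AM.
Proofing is bounded by cooling, so the earliest it can start is 8:58 AM.

8:58 AM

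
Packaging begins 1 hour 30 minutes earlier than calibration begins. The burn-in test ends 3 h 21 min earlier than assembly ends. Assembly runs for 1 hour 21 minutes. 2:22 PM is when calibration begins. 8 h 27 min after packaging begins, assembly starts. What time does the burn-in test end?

Packaging starts at 2:22 PM − 90 min = 12:52 PM.
Assembly starts at 12:52 PM + 507 min = 9:19 PM.
Assembly ends at 9:19 PM + 81 min = 10:40 PM.
The burn-in test ends at 10:40 PM − 201 min = 7:19 PM.

7:19 PM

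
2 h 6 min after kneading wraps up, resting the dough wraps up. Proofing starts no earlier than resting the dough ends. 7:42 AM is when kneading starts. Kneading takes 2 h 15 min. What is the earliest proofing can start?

Kneading ends at 7:42 AM + 135 min = 9:57 AM.
Resting the dough ends at 9:57 AM + 126 min = 12:03 PM.
Proofing is bounded by resting the dough, so the earliest it can start is 12:03 PM.

12:03 PM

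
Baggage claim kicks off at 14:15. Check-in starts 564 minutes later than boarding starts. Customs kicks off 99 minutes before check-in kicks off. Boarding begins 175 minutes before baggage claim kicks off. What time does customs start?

19:05

Boarding starts at 14:15 − 175 min = 11:20.
Check-in starts at 11:20 + 564 min = 20:44.
Customs starts at 20:44 − 99 min = 19:05.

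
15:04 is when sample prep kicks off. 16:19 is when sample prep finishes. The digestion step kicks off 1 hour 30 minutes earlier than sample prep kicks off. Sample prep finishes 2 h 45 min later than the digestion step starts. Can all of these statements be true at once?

The digestion step starts at 15:04 − 90 min = 13:34.
Sample prep ends at 13:34 + 165 min = 16:19.
That matches the stated 16:19, so the schedule is consistent.

Yes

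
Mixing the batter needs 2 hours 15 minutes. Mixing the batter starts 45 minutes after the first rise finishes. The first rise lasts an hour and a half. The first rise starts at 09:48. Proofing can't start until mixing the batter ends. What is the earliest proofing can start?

The first rise ends at 09:48 + 90 min = 11:18.
Mixing the batter starts at 11:18 + 45 min = 12:03.
Mixing the batter ends at 12:03 + 135 min = 14:18.
Proofing is bounded by mixing the batter, so the earliest it can start is 14:18.

14:18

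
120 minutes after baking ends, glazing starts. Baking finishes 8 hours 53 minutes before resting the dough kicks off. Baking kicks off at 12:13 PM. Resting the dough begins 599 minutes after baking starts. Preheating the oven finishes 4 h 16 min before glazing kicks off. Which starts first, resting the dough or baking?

baking

Resting the dough starts at 12:13 PM + 599 min = 10:12 PM.
Resting the dough starts at 10:12 PM and baking starts at 12:13 PM, so baking is first.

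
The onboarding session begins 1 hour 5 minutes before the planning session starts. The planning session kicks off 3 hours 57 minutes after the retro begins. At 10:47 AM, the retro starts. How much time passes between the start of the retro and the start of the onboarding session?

2 hours 52 minutes

The planning session starts at 10:47 AM + 237 min = 2:44 PM.
The onboarding session starts at 2:44 PM − 65 min = 1:39 PM.
From 10:47 AM to 1:39 PM is 2 hours 52 minutes.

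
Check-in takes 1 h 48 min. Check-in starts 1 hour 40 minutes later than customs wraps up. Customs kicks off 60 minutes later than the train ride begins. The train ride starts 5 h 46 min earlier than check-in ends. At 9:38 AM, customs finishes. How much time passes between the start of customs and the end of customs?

1 h 18 min

Check-in starts at 9:38 AM + 100 min = 11:18 AM.
Check-in ends at 11:18 AM + 108 min = 1:06 PM.
The train ride starts at 1:06 PM − 346 min = 7:20 AM.
Customs starts at 7:20 AM + 60 min = 8:20 AM.
From 8:20 AM to 9:38 AM is 1 h 18 min.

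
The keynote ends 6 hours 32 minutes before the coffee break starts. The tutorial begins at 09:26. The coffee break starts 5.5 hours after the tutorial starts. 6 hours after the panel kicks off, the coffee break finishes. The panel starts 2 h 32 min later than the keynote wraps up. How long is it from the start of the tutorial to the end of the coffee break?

The coffee break starts at 09:26 + 330 min = 14:56.
The keynote ends at 14:56 − 392 min = 08:24.
The panel starts at 08:24 + 152 min = 10:56.
The coffee break ends at 10:56 + 360 min = 16:56.
From 09:26 to 16:56 is 450 minutes.

450 minutes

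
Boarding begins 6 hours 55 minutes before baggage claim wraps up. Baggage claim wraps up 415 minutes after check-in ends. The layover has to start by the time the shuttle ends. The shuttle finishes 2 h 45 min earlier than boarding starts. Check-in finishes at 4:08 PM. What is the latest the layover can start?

Baggage claim ends at 4:08 PM + 415 min = 11:03 PM.
Boarding starts at 11:03 PM − 415 min = 4:08 PM.
The shuttle ends at 4:08 PM − 165 min = 1:23 PM.
The layover is bounded by the shuttle, so the latest it can start is 1:23 PM.

1:23 PM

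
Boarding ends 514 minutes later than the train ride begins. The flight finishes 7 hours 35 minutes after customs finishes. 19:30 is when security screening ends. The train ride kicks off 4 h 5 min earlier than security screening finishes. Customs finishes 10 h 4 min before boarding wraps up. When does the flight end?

21:30

The train ride starts at 19:30 − 245 min = 15:25.
Boarding ends at 15:25 + 514 min = 23:59.
Customs ends at 23:59 − 604 min = 13:55.
The flight ends at 13:55 + 455 min = 21:30.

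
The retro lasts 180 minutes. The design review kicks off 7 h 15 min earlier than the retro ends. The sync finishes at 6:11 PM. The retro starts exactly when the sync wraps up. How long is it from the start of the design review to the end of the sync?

4 hours 15 minutes

The retro starts at 6:11 PM.
The retro ends at 6:11 PM + 180 min = 9:11 PM.
The design review starts at 9:11 PM − 435 min = 1:56 PM.
From 1:56 PM to 6:11 PM is 4 hours 15 minutes.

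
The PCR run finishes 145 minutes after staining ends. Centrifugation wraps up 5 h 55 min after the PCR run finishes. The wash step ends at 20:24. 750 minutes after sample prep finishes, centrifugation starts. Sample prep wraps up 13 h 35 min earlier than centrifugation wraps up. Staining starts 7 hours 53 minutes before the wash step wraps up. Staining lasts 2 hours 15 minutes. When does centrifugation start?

22:01

Staining starts at 20:24 − 473 min = 12:31.
Staining ends at 12:31 + 135 min = 14:46.
The PCR run ends at 14:46 + 145 min = 17:11.
Centrifugation ends at 17:11 + 355 min = 23:06.
Sample prep ends at 23:06 − 815 min = 09:31.
Centrifugation starts at 09:31 + 750 min = 22:01.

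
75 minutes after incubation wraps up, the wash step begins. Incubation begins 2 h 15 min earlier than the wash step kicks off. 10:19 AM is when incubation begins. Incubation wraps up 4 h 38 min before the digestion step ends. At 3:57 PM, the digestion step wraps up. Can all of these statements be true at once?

Incubation ends at 3:57 PM − 278 min = 11:19 AM.
The wash step starts at 11:19 AM + 75 min = 12:34 PM.
Incubation starts at 12:34 PM − 135 min = 10:19 AM.
That matches the stated 10:19 AM, so the schedule is consistent.

Yes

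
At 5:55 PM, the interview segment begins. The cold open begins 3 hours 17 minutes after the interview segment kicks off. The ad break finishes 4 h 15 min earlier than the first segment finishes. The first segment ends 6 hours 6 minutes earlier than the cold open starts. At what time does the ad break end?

10:51 AM

The cold open starts at 5:55 PM + 197 min = 9:12 PM.
The first segment ends at 9:12 PM − 366 min = 3:06 PM.
The ad break ends at 3:06 PM − 255 min = 10:51 AM.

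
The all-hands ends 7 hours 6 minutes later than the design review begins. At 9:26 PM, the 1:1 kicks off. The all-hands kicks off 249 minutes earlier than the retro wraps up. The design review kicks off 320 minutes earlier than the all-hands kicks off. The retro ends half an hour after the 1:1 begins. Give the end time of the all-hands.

The retro ends at 9:26 PM + 30 min = 9:56 PM.
The all-hands starts at 9:56 PM − 249 min = 5:47 PM.
The design review starts at 5:47 PM − 320 min = 12:27 PM.
The all-hands ends at 12:27 PM + 426 min = 7:33 PM.

7:33 PM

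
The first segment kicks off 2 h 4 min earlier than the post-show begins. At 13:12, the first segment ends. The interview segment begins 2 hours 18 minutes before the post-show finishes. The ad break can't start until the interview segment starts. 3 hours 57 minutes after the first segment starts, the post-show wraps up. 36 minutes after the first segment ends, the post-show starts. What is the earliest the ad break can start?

13:23

The post-show starts at 13:12 + 36 min = 13:48.
The first segment starts at 13:48 − 124 min = 11:44.
The post-show ends at 11:44 + 237 min = 15:41.
The interview segment starts at 15:41 − 138 min = 13:23.
The ad break is bounded by the interview segment, so the earliest it can start is 13:23.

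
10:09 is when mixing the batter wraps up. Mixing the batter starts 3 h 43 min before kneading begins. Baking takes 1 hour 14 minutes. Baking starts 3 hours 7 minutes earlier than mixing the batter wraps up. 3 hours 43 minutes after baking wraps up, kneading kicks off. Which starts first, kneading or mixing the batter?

mixing the batter

Baking starts at 10:09 − 187 min = 07:02.
Baking ends at 07:02 + 74 min = 08:16.
Kneading starts at 08:16 + 223 min = 11:59.
Mixing the batter starts at 11:59 − 223 min = 08:16.
Kneading starts at 11:59 and mixing the batter starts at 08:16, so mixing the batter is first.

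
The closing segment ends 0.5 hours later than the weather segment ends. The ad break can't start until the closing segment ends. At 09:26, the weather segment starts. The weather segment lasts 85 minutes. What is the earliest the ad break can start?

11:21

The weather segment ends at 09:26 + 85 min = 10:51.
The closing segment ends at 10:51 + 30 min = 11:21.
The ad break is bounded by the closing segment, so the earliest it can start is 11:21.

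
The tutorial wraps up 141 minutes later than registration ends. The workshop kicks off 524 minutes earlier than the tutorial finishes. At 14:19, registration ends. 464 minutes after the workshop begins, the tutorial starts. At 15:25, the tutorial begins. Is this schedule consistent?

No

The tutorial ends at 14:19 + 141 min = 16:40.
The workshop starts at 16:40 − 524 min = 07:56.
The tutorial starts at 07:56 + 464 min = 15:40.
But the tutorial is also said to start at 15:25 — a 15-minute conflict.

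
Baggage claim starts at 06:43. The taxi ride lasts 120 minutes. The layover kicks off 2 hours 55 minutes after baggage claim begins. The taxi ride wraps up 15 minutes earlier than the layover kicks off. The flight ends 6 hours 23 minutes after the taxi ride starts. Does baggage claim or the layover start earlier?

baggage claim

The layover starts at 06:43 + 175 min = 09:38.
Baggage claim starts at 06:43 and the layover starts at 09:38, so baggage claim is first.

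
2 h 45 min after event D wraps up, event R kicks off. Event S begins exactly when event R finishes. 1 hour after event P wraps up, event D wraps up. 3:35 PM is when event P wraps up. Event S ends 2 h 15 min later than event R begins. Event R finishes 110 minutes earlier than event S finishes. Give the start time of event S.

7:45 PM

Event D ends at 3:35 PM + 60 min = 4:35 PM.
Event R starts at 4:35 PM + 165 min = 7:20 PM.
Event S ends at 7:20 PM + 135 min = 9:35 PM.
Event R ends at 9:35 PM − 110 min = 7:45 PM.
So event S starts at 7:45 PM.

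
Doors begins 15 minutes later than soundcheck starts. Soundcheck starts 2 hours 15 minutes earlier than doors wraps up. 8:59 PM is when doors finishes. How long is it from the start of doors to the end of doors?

120 minutes

Soundcheck starts at 8:59 PM − 135 min = 6:44 PM.
Doors starts at 6:44 PM + 15 min = 6:59 PM.
From 6:59 PM to 8:59 PM is 120 minutes.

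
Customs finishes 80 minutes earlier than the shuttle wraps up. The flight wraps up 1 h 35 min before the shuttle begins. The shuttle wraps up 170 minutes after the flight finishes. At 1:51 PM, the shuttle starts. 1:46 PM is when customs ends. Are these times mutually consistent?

Yes

The flight ends at 1:51 PM − 95 min = 12:16 PM.
The shuttle ends at 12:16 PM + 170 min = 3:06 PM.
Customs ends at 3:06 PM − 80 min = 1:46 PM.
That matches the stated 1:46 PM, so the schedule is consistent.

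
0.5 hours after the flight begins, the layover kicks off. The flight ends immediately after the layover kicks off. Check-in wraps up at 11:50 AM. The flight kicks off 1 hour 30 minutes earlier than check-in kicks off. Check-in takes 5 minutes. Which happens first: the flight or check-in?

Check-in starts at 11:50 AM − 5 min = 11:45 AM.
The flight starts at 11:45 AM − 90 min = 10:15 AM.
The flight starts at 10:15 AM and check-in starts at 11:45 AM, so the flight is first.

the flight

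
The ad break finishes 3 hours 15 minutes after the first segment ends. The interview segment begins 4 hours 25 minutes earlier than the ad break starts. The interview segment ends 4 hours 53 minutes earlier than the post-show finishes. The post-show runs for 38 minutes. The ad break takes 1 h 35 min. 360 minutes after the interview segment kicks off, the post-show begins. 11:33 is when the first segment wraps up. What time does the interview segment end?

The ad break ends at 11:33 + 195 min = 14:48.
The ad break starts at 14:48 − 95 min = 13:13.
The interview segment starts at 13:13 − 265 min = 08:48.
The post-show starts at 08:48 + 360 min = 14:48.
The post-show ends at 14:48 + 38 min = 15:26.
The interview segment ends at 15:26 − 293 min = 10:33.

10:33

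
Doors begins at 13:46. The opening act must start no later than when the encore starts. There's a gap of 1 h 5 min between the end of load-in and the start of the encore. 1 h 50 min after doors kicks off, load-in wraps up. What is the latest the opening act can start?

16:41

Load-in ends at 13:46 + 110 min = 15:36.
The encore starts at 15:36 + 65 min = 16:41.
The opening act is bounded by the encore, so the latest it can start is 16:41.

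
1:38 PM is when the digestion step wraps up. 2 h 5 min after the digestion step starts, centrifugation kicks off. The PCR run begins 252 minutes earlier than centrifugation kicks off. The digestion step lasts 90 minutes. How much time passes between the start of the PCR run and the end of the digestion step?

3 hours 37 minutes

The digestion step starts at 1:38 PM − 90 min = 12:08 PM.
Centrifugation starts at 12:08 PM + 125 min = 2:13 PM.
The PCR run starts at 2:13 PM − 252 min = 10:01 AM.
From 10:01 AM to 1:38 PM is 3 hours 37 minutes.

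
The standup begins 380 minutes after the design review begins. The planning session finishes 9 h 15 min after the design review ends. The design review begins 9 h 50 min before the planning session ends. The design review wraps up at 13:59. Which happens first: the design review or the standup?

The planning session ends at 13:59 + 555 min = 23:14.
The design review starts at 23:14 − 590 min = 13:24.
The standup starts at 13:24 + 380 min = 19:44.
The design review starts at 13:24 and the standup starts at 19:44, so the design review is first.

the design review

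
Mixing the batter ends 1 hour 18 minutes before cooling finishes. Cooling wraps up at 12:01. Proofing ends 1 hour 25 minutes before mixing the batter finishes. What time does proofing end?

09:18

Mixing the batter ends at 12:01 − 78 min = 10:43.
Proofing ends at 10:43 − 85 min = 09:18.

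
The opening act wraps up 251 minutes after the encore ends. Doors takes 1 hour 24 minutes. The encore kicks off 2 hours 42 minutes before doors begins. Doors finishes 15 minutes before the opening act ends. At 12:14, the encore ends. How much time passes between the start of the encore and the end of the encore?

The opening act ends at 12:14 + 251 min = 16:25.
Doors ends at 16:25 − 15 min = 16:10.
Doors starts at 16:10 − 84 min = 14:46.
The encore starts at 14:46 − 162 min = 12:04.
From 12:04 to 12:14 is 10 minutes.

10 minutes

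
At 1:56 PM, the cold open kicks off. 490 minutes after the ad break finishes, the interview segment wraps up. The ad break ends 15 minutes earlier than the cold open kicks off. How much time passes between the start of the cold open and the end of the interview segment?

The ad break ends at 1:56 PM − 15 min = 1:41 PM.
The interview segment ends at 1:41 PM + 490 min = 9:51 PM.
From 1:56 PM to 9:51 PM is 7 hours 55 minutes.

7 hours 55 minutes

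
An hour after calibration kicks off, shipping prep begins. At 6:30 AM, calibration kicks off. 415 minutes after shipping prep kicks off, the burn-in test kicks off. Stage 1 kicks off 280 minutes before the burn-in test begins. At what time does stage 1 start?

9:45 AM

Shipping prep starts at 6:30 AM + 60 min = 7:30 AM.
The burn-in test starts at 7:30 AM + 415 min = 2:25 PM.
Stage 1 starts at 2:25 PM − 280 min = 9:45 AM.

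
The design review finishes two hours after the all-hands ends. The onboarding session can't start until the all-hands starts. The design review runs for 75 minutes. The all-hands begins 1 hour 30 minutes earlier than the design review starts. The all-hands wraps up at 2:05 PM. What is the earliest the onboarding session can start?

The design review ends at 2:05 PM + 120 min = 4:05 PM.
The design review starts at 4:05 PM − 75 min = 2:50 PM.
The all-hands starts at 2:50 PM − 90 min = 1:20 PM.
The onboarding session is bounded by the all-hands, so the earliest it can start is 1:20 PM.

1:20 PM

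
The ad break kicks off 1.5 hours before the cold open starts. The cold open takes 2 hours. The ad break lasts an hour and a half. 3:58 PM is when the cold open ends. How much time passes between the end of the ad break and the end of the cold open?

The cold open starts at 3:58 PM − 120 min = 1:58 PM.
The ad break starts at 1:58 PM − 90 min = 12:28 PM.
The ad break ends at 12:28 PM + 90 min = 1:58 PM.
From 1:58 PM to 3:58 PM is two hours.

two hours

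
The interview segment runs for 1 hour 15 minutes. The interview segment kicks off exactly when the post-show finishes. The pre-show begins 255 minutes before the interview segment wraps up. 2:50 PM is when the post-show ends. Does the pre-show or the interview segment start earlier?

the pre-show

The interview segment starts at 2:50 PM.
The interview segment ends at 2:50 PM + 75 min = 4:05 PM.
The pre-show starts at 4:05 PM − 255 min = 11:50 AM.
The pre-show starts at 11:50 AM and the interview segment starts at 2:50 PM, so the pre-show is first.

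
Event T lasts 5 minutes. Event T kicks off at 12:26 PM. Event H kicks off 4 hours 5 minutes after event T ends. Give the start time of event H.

4:36 PM

Event T ends at 12:26 PM + 5 min = 12:31 PM.
Event H starts at 12:31 PM + 245 min = 4:36 PM.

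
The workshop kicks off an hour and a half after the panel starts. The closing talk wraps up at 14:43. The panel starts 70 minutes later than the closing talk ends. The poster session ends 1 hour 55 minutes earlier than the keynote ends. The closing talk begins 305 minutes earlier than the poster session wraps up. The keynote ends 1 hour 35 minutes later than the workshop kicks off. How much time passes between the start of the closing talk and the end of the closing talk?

The panel starts at 14:43 + 70 min = 15:53.
The workshop starts at 15:53 + 90 min = 17:23.
The keynote ends at 17:23 + 95 min = 18:58.
The poster session ends at 18:58 − 115 min = 17:03.
The closing talk starts at 17:03 − 305 min = 11:58.
From 11:58 to 14:43 is 165 minutes.

165 minutes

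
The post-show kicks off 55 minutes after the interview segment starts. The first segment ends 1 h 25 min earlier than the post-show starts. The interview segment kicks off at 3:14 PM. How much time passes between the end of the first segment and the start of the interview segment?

The post-show starts at 3:14 PM + 55 min = 4:09 PM.
The first segment ends at 4:09 PM − 85 min = 2:44 PM.
From 2:44 PM to 3:14 PM is 0.5 hours.

0.5 hours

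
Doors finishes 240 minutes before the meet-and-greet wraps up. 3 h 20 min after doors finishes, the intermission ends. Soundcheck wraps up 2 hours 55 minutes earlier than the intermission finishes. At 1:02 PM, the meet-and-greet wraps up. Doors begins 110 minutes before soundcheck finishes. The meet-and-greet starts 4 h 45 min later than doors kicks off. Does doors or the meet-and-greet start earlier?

doors

Doors ends at 1:02 PM − 240 min = 9:02 AM.
The intermission ends at 9:02 AM + 200 min = 12:22 PM.
Soundcheck ends at 12:22 PM − 175 min = 9:27 AM.
Doors starts at 9:27 AM − 110 min = 7:37 AM.
The meet-and-greet starts at 7:37 AM + 285 min = 12:22 PM.
Doors starts at 7:37 AM and the meet-and-greet starts at 12:22 PM, so doors is first.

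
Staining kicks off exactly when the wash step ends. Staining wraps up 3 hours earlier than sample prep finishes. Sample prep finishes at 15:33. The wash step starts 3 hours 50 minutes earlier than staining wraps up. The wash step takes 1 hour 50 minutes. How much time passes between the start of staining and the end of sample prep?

300 minutes

Staining ends at 15:33 − 180 min = 12:33.
The wash step starts at 12:33 − 230 min = 08:43.
The wash step ends at 08:43 + 110 min = 10:33.
So staining starts at 10:33.
From 10:33 to 15:33 is 300 minutes.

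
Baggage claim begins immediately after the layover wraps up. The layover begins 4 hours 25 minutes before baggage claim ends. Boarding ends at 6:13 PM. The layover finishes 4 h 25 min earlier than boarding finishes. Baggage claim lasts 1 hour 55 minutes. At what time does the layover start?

The layover ends at 6:13 PM − 265 min = 1:48 PM.
So baggage claim starts at 1:48 PM.
Baggage claim ends at 1:48 PM + 115 min = 3:43 PM.
The layover starts at 3:43 PM − 265 min = 11:18 AM.

11:18 AM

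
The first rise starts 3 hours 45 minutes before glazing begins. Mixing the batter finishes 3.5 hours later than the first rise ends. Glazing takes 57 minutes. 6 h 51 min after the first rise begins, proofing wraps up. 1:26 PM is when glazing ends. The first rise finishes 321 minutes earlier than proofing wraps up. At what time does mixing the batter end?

1:44 PM

Glazing starts at 1:26 PM − 57 min = 12:29 PM.
The first rise starts at 12:29 PM − 225 min = 8:44 AM.
Proofing ends at 8:44 AM + 411 min = 3:35 PM.
The first rise ends at 3:35 PM − 321 min = 10:14 AM.
Mixing the batter ends at 10:14 AM + 210 min = 1:44 PM.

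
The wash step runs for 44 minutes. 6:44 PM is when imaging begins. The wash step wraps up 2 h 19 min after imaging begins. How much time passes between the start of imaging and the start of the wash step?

95 minutes

The wash step ends at 6:44 PM + 139 min = 9:03 PM.
The wash step starts at 9:03 PM − 44 min = 8:19 PM.
From 6:44 PM to 8:19 PM is 95 minutes.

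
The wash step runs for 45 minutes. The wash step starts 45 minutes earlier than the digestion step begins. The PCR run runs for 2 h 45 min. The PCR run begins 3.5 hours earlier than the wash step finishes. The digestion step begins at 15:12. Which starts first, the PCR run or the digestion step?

The wash step starts at 15:12 − 45 min = 14:27.
The wash step ends at 14:27 + 45 min = 15:12.
The PCR run starts at 15:12 − 210 min = 11:42.
The PCR run starts at 11:42 and the digestion step starts at 15:12, so the PCR run is first.

the PCR run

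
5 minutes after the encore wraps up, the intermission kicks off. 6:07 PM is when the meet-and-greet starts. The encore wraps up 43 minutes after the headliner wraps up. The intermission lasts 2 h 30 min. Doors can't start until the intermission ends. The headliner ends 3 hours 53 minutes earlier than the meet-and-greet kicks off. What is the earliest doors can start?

The headliner ends at 6:07 PM − 233 min = 2:14 PM.
The encore ends at 2:14 PM + 43 min = 2:57 PM.
The intermission starts at 2:57 PM + 5 min = 3:02 PM.
The intermission ends at 3:02 PM + 150 min = 5:32 PM.
Doors is bounded by the intermission, so the earliest it can start is 5:32 PM.

5:32 PM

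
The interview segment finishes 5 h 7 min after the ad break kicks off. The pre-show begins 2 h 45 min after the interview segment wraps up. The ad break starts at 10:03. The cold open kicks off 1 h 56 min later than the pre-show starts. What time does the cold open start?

The interview segment ends at 10:03 + 307 min = 15:10.
The pre-show starts at 15:10 + 165 min = 17:55.
The cold open starts at 17:55 + 116 min = 19:51.

19:51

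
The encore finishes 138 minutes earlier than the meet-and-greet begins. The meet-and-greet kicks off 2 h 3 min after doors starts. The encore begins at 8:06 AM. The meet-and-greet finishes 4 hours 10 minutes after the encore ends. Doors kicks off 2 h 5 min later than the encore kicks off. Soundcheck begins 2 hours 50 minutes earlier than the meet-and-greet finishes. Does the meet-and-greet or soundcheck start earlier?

soundcheck

Doors starts at 8:06 AM + 125 min = 10:11 AM.
The meet-and-greet starts at 10:11 AM + 123 min = 12:14 PM.
The encore ends at 12:14 PM − 138 min = 9:56 AM.
The meet-and-greet ends at 9:56 AM + 250 min = 2:06 PM.
Soundcheck starts at 2:06 PM − 170 min = 11:16 AM.
The meet-and-greet starts at 12:14 PM and soundcheck starts at 11:16 AM, so soundcheck is first.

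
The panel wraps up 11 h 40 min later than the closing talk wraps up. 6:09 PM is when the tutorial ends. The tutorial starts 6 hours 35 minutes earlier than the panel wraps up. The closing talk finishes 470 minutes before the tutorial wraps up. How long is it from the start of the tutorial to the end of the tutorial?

165 minutes

The closing talk ends at 6:09 PM − 470 min = 10:19 AM.
The panel ends at 10:19 AM + 700 min = 9:59 PM.
The tutorial starts at 9:59 PM − 395 min = 3:24 PM.
From 3:24 PM to 6:09 PM is 165 minutes.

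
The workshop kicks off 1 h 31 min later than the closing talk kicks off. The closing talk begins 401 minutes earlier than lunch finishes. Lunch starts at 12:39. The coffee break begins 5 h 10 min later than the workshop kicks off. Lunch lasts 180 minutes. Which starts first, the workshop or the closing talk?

the closing talk

Lunch ends at 12:39 + 180 min = 15:39.
The closing talk starts at 15:39 − 401 min = 08:58.
The workshop starts at 08:58 + 91 min = 10:29.
The workshop starts at 10:29 and the closing talk starts at 08:58, so the closing talk is first.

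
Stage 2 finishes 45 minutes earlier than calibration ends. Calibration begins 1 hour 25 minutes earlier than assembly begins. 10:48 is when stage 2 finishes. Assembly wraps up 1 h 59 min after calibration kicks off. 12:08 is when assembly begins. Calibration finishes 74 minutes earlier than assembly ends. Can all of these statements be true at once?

Calibration starts at 12:08 − 85 min = 10:43.
Assembly ends at 10:43 + 119 min = 12:42.
Calibration ends at 12:42 − 74 min = 11:28.
Stage 2 ends at 11:28 − 45 min = 10:43.
But stage 2 is also said to end at 10:48 — a 5-minute conflict.

No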